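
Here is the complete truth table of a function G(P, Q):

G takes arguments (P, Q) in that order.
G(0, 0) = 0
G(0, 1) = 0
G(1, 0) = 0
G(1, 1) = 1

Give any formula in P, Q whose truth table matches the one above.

G is 1 on exactly one input, (1,1), whose minterm is P·Q. So G is just that conjunction.

G(P, Q) = P ∧ Q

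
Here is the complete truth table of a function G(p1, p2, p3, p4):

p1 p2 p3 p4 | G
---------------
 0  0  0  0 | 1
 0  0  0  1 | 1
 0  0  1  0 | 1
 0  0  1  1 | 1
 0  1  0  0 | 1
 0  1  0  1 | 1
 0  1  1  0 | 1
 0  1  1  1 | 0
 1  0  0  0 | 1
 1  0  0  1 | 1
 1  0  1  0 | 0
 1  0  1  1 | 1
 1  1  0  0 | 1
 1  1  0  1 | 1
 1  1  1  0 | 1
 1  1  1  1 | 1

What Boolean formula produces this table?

G(p1, p2, p3, p4) = ((((p1' · p2) · p3) · p4) + (((p1 · p2') · p3) · p4'))'

There are just 2 zero rows: (0,1,1,1), (1,0,1,0). Their minterms are ¬p1·p2·p3·p4, p1·¬p2·p3·¬p4; the OR of those covers precisely the 0-outputs, and negating it yields G.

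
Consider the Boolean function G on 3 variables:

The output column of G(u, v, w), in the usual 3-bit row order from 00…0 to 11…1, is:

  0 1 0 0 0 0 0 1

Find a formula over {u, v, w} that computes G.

G(u, v, w) = ((~u & ~v) & w) | ((u & v) & w)

Collect the rows where G=1 — (0,0,1), (1,1,1) — and write one minterm per row: ¬u·¬v·w, u·v·w. Their union (logical OR) reproduces the table exactly.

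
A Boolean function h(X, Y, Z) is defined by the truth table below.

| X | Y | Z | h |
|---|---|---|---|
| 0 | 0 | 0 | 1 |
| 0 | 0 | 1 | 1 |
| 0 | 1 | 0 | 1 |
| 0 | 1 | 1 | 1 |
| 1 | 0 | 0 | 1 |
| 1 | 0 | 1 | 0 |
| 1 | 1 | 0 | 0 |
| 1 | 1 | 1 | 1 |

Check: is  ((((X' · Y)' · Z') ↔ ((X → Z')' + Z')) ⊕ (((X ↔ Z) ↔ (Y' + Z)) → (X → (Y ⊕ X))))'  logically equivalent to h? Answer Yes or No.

Test each input against both h and the formula:
  X=0, Y=0, Z=0: formula gives 1, h = 1 ✓
  X=0, Y=0, Z=1: formula gives 1, h = 1 ✓
  X=0, Y=1, Z=0: formula gives 0, but h = 1 ✗
Since they disagree at (0,1,0), the expression is not a correct formula for h.

No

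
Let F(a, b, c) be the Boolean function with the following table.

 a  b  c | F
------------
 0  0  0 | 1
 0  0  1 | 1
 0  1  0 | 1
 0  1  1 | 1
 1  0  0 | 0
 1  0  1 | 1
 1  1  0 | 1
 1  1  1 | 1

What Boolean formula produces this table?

F(a, b, c) = NOT ((a AND NOT b) AND NOT c)

F is 0 on exactly one input, (1,0,0), whose minterm is a·¬b·¬c. So F is the negation of that single conjunction.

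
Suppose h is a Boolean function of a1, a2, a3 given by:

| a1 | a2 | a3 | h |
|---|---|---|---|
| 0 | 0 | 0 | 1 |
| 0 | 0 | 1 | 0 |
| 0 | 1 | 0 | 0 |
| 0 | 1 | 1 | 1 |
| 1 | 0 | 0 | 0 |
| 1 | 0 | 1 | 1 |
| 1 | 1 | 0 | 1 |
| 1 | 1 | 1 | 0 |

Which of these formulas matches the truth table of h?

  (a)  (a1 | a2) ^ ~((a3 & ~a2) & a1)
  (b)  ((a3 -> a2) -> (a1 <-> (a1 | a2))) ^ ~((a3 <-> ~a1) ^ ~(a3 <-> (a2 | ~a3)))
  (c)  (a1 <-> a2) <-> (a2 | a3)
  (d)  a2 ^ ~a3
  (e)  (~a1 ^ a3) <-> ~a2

(a) fails at (0,0,1): the formula yields 1, h is 0.
(b) fails at (0,1,1): the formula yields 0, h is 1.
(c) fails at (0,0,0): the formula yields 0, h is 1.
(d) fails at (1,0,0): the formula yields 1, h is 0.
That leaves (e). Evaluating it on every row reproduces the table of h exactly.

e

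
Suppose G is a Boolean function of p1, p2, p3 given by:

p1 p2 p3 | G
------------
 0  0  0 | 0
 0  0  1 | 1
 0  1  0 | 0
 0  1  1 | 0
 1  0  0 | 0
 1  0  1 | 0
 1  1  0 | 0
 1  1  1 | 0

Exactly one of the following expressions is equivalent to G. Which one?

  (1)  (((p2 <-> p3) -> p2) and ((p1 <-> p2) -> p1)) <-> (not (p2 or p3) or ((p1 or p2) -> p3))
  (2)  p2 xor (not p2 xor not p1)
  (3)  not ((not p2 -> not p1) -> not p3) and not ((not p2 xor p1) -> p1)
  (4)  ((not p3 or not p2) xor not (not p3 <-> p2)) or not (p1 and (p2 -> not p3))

(1): at (0,0,1) it gives 0, but G = 1 — eliminated.
(2): at (0,0,1) it gives 0, but G = 1 — eliminated.
(4): at (0,0,0) it gives 1, but G = 0 — eliminated.
That leaves (3). Evaluating it on every row reproduces the table of G exactly.

3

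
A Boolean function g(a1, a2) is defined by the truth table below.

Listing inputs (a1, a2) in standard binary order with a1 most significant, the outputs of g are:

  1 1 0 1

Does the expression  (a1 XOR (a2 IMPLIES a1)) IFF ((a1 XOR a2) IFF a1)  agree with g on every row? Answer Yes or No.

Test each input against both g and the formula:
  a1=0, a2=0: formula gives 1, g = 1 ✓
  a1=0, a2=1: formula gives 1, g = 1 ✓
  a1=1, a2=0: formula gives 0, g = 0 ✓
  a1=1, a2=1: formula gives 1, g = 1 ✓
All 4 rows match — the expression computes g exactly.

Yes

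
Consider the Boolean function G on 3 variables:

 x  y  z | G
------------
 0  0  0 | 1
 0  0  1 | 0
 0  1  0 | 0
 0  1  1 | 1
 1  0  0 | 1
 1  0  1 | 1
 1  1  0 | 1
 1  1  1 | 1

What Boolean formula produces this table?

G(x, y, z) = NOT (((NOT x AND NOT y) AND z) OR ((NOT x AND y) AND NOT z))

The 0-rows are (0,0,1), (0,1,0). Take each as a conjunction (¬x·¬y·z, ¬x·y·¬z), form their disjunction, and complement — that gives a formula that is 1 everywhere G is.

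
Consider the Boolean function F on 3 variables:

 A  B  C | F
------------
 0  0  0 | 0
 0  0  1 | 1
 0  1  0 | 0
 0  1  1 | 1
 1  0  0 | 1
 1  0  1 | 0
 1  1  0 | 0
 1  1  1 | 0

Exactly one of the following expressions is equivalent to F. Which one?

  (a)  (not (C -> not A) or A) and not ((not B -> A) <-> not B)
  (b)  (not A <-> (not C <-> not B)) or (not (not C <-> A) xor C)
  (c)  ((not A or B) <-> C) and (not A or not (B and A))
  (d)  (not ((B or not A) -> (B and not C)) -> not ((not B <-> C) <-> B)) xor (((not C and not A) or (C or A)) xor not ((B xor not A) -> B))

c

(a) fails at (0,0,1): the formula yields 0, F is 1.
(b) fails at (0,0,0): the formula yields 1, F is 0.
(d) fails at (0,1,1): the formula yields 0, F is 1.
(c) is the remaining candidate, and it agrees with F on all 8 inputs.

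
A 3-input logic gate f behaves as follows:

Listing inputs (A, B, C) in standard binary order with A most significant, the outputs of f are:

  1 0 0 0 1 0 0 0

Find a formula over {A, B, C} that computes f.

f(A, B, C) = ((not A and not B) and not C) or ((A and not B) and not C)

Collect the rows where f=1 — (0,0,0), (1,0,0) — and write one minterm per row: ¬A·¬B·¬C, A·¬B·¬C. Their union (logical OR) reproduces the table exactly.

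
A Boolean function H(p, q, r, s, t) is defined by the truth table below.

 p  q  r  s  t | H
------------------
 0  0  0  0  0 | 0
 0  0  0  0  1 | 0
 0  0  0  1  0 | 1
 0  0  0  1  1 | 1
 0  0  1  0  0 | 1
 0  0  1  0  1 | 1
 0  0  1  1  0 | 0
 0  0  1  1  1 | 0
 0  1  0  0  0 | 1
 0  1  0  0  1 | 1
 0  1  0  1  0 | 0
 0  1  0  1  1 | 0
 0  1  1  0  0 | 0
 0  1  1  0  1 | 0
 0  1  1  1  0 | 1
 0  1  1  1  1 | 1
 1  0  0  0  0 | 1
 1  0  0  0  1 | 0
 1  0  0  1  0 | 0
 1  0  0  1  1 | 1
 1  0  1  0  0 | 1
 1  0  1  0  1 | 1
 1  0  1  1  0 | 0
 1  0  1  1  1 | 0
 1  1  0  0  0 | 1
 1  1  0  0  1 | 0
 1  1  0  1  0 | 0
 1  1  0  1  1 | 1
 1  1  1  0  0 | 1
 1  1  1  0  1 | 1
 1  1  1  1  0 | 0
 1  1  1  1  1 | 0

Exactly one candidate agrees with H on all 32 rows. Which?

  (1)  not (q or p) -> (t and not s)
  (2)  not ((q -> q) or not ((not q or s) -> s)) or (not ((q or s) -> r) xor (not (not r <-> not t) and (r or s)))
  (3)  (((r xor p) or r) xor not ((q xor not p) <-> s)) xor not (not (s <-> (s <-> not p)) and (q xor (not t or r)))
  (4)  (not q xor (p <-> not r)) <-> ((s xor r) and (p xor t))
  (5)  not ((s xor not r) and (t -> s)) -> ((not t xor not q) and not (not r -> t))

3

(1) fails at (0,0,0,0,1): the formula yields 1, H is 0.
(2) fails at (0,0,0,1,1): the formula yields 0, H is 1.
(4) fails at (0,0,0,1,0): the formula yields 0, H is 1.
(5) fails at (0,0,0,0,0): the formula yields 1, H is 0.
That leaves (3). Evaluating it on every row reproduces the table of H exactly.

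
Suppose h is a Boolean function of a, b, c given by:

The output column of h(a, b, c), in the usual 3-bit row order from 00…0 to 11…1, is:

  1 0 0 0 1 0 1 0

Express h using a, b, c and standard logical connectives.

Collect the rows where h=1 — (0,0,0), (1,0,0), (1,1,0) — and write one minterm per row: ¬a·¬b·¬c, a·¬b·¬c, a·b·¬c. Their union (logical OR) reproduces the table exactly.

h(a, b, c) = (((~a & ~b) & ~c) | ((a & ~b) & ~c)) | ((a & b) & ~c)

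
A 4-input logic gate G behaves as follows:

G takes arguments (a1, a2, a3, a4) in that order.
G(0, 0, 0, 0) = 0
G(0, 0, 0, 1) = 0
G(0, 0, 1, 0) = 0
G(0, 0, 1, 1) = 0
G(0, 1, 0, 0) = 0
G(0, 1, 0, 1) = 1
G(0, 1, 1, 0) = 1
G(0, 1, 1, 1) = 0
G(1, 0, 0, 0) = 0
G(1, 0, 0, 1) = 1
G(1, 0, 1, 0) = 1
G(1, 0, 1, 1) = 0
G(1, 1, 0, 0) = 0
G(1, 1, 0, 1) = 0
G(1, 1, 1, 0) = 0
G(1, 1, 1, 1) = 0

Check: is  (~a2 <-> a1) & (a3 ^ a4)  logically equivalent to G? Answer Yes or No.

Yes

Evaluate (~a2 <-> a1) & (a3 ^ a4) on each row and compare to G:
  a1=0, a2=0, a3=0, a4=0: formula gives 0, G = 0 ✓
  a1=0, a2=0, a3=0, a4=1: formula gives 0, G = 0 ✓
  a1=0, a2=0, a3=1, a4=0: formula gives 0, G = 0 ✓
  a1=0, a2=0, a3=1, a4=1: formula gives 0, G = 0 ✓
  …and likewise for the remaining 12 rows.
All 16 rows match — the expression computes G exactly.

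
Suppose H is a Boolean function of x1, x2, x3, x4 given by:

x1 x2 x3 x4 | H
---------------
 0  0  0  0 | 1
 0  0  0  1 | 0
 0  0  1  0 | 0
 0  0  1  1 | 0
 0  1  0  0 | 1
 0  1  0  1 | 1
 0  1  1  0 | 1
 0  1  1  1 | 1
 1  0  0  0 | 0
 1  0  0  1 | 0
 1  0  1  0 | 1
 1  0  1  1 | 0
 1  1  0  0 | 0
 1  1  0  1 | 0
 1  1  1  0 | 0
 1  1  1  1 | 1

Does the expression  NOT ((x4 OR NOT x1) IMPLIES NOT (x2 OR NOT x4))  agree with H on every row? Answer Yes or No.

Evaluate NOT ((x4 OR NOT x1) IMPLIES NOT (x2 OR NOT x4)) on each row and compare to H:
  x1=0, x2=0, x3=0, x4=0: formula gives 1, H = 1 ✓
  x1=0, x2=0, x3=0, x4=1: formula gives 0, H = 0 ✓
  x1=0, x2=0, x3=1, x4=0: formula gives 1, but H = 0 ✗
A single disagreement suffices: at (0,0,1,0) they differ, so the formula does not compute H.

No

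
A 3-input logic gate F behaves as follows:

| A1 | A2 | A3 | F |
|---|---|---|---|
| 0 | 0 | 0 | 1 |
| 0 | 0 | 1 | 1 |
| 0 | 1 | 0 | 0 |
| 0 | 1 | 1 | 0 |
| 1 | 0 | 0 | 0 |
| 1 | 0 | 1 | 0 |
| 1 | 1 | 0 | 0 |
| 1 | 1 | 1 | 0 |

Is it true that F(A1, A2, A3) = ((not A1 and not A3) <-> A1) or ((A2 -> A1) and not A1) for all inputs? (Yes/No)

Test each input against both F and the formula:
  A1=0, A2=0, A3=0: formula gives 1, F = 1 ✓
  A1=0, A2=0, A3=1: formula gives 1, F = 1 ✓
  A1=0, A2=1, A3=0: formula gives 0, F = 0 ✓
  A1=0, A2=1, A3=1: formula gives 1, but F = 0 ✗
Since they disagree at (0,1,1), the expression is not a correct formula for F.

No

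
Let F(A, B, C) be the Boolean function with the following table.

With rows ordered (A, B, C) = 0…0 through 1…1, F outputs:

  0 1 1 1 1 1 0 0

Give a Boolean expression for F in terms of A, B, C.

The 0-rows are (0,0,0), (1,1,0), (1,1,1). Take each as a conjunction (¬A·¬B·¬C, A·B·¬C, A·B·C), form their disjunction, and complement — that gives a formula that is 1 everywhere F is.

F(A, B, C) = NOT ((((NOT A AND NOT B) AND NOT C) OR ((A AND B) AND NOT C)) OR ((A AND B) AND C))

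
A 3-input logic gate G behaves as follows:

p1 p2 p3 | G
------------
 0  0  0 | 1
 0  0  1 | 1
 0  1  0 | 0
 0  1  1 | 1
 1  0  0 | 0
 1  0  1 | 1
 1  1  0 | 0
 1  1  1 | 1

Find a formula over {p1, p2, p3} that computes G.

G(p1, p2, p3) = ¬((((¬p1 ∧ p2) ∧ ¬p3) ∨ ((p1 ∧ ¬p2) ∧ ¬p3)) ∨ ((p1 ∧ p2) ∧ ¬p3))

The 0-rows are (0,1,0), (1,0,0), (1,1,0). Take each as a conjunction (¬p1·p2·¬p3, p1·¬p2·¬p3, p1·p2·¬p3), form their disjunction, and complement — that gives a formula that is 1 everywhere G is.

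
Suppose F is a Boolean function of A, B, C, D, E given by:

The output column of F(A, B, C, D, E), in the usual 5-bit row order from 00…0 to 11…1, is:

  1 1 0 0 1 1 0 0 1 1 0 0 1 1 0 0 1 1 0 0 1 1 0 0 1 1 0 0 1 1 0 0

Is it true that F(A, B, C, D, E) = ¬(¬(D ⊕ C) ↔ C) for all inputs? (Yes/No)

Yes

Check the formula against F row by row:
  A=0, B=0, C=0, D=0, E=0: formula gives 1, F = 1 ✓
  A=0, B=0, C=0, D=0, E=1: formula gives 1, F = 1 ✓
  A=0, B=0, C=0, D=1, E=0: formula gives 0, F = 0 ✓
  A=0, B=0, C=0, D=1, E=1: formula gives 0, F = 0 ✓
  …and likewise for the remaining 28 rows.
All 32 rows match — the expression computes F exactly.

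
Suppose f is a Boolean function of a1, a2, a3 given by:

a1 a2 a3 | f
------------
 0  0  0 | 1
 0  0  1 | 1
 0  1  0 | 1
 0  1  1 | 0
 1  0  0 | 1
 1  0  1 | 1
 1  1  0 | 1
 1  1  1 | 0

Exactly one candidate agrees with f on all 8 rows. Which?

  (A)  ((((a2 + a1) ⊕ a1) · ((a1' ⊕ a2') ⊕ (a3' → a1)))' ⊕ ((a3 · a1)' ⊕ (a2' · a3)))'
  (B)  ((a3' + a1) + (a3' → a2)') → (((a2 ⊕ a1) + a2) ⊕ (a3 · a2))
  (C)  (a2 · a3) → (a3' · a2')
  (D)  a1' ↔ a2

(A) disagrees with f on (0,0,1) (formula → 0, table → 1); rule it out.
(B) disagrees with f on (0,0,0) (formula → 0, table → 1); rule it out.
(D) disagrees with f on (0,0,0) (formula → 0, table → 1); rule it out.
(C) is the remaining candidate, and it agrees with f on all 8 inputs.

C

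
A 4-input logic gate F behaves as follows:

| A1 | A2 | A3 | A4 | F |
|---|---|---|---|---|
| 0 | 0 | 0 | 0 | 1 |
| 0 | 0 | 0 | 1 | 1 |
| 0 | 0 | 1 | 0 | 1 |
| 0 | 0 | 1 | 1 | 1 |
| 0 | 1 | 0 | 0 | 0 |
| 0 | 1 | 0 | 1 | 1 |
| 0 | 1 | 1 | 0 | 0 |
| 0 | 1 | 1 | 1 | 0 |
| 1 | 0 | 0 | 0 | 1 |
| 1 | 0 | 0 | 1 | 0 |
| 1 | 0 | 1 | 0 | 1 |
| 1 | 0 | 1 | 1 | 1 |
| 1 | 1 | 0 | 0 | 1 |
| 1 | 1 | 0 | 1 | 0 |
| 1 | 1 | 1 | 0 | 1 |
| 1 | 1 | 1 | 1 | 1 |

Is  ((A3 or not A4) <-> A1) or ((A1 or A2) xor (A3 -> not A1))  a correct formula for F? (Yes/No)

Yes

Evaluate ((A3 or not A4) <-> A1) or ((A1 or A2) xor (A3 -> not A1)) on each row and compare to F:
  A1=0, A2=0, A3=0, A4=0: formula gives 1, F = 1 ✓
  A1=0, A2=0, A3=0, A4=1: formula gives 1, F = 1 ✓
  A1=0, A2=0, A3=1, A4=0: formula gives 1, F = 1 ✓
  A1=0, A2=0, A3=1, A4=1: formula gives 1, F = 1 ✓
  …and likewise for the remaining 12 rows.
Every row agrees, so the formula is equivalent.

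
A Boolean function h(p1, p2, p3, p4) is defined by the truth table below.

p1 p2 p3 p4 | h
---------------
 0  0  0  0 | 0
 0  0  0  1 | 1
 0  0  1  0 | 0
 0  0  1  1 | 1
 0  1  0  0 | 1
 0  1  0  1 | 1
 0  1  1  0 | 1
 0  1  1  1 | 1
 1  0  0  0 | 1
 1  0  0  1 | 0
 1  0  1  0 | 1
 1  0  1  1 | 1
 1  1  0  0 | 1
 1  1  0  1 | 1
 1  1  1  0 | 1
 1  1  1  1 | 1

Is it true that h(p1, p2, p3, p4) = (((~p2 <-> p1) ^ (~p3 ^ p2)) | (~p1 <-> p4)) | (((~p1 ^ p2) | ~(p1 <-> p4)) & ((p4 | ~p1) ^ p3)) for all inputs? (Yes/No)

Test each input against both h and the formula:
  p1=0, p2=0, p3=0, p4=0: formula gives 1, but h = 0 ✗
Row (0,0,0,0) is a counterexample, so the formula is not equivalent to h.

No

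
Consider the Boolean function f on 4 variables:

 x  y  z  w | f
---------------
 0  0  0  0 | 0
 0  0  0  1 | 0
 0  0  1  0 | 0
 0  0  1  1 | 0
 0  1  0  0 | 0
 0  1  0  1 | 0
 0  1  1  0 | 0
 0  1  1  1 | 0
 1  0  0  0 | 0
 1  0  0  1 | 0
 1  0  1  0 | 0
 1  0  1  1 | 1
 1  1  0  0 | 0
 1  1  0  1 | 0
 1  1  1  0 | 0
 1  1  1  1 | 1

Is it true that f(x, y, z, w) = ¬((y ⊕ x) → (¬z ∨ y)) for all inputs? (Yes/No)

Evaluate ¬((y ⊕ x) → (¬z ∨ y)) on each row and compare to f:
  x=0, y=0, z=0, w=0: formula gives 0, f = 0 ✓
  x=0, y=0, z=0, w=1: formula gives 0, f = 0 ✓
  x=0, y=0, z=1, w=0: formula gives 0, f = 0 ✓
  x=0, y=0, z=1, w=1: formula gives 0, f = 0 ✓
  …
  x=1, y=0, z=1, w=0: formula gives 1, but f = 0 ✗
Since they disagree at (1,0,1,0), the expression is not a correct formula for f.

No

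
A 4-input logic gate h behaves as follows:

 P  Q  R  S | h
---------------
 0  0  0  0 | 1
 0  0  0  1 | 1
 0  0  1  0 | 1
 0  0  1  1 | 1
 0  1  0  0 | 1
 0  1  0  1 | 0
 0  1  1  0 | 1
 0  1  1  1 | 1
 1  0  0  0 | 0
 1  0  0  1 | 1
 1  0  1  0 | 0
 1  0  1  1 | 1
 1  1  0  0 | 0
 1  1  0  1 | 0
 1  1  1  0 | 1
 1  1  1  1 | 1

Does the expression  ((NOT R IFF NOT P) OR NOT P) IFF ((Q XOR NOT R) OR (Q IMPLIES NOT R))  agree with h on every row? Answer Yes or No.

No

Evaluate ((NOT R IFF NOT P) OR NOT P) IFF ((Q XOR NOT R) OR (Q IMPLIES NOT R)) on each row and compare to h:
  P=0, Q=0, R=0, S=0: formula gives 1, h = 1 ✓
  P=0, Q=0, R=0, S=1: formula gives 1, h = 1 ✓
  P=0, Q=0, R=1, S=0: formula gives 1, h = 1 ✓
  P=0, Q=0, R=1, S=1: formula gives 1, h = 1 ✓
  …
  P=0, Q=1, R=0, S=1: formula gives 1, but h = 0 ✗
Row (0,1,0,1) is a counterexample, so the formula is not equivalent to h.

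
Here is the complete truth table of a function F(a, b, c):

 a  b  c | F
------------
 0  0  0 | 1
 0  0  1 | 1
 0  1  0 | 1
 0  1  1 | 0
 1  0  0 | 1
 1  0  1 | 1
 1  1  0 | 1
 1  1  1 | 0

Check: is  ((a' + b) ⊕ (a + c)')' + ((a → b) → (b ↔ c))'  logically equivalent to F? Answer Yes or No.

Yes

Test each input against both F and the formula:
  a=0, b=0, c=0: formula gives 1, F = 1 ✓
  a=0, b=0, c=1: formula gives 1, F = 1 ✓
  a=0, b=1, c=0: formula gives 1, F = 1 ✓
  a=0, b=1, c=1: formula gives 0, F = 0 ✓
  a=1, b=0, c=0: formula gives 1, F = 1 ✓
  …and likewise for the remaining 3 rows.
Every row agrees, so the formula is equivalent.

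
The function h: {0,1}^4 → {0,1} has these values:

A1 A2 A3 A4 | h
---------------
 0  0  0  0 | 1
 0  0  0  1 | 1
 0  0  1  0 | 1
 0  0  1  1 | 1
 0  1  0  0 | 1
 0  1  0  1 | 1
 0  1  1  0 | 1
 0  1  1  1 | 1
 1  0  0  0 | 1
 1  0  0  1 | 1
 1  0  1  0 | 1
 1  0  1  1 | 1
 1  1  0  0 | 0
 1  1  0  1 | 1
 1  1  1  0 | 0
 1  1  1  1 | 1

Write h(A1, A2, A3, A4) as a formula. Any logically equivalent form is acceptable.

h is 0 on only 2 rows — (1,1,0,0), (1,1,1,0). Writing each as a minterm (A1·A2·¬A3·¬A4, A1·A2·A3·¬A4) and OR-ing them characterizes exactly where h=0, so h is the negation of that disjunction.

h(A1, A2, A3, A4) = NOT ((((A1 AND A2) AND NOT A3) AND NOT A4) OR (((A1 AND A2) AND A3) AND NOT A4))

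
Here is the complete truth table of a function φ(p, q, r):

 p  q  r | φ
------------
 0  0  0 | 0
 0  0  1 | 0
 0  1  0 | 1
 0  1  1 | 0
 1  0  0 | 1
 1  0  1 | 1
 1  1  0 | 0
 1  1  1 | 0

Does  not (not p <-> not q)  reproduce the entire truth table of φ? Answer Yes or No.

Check the formula against φ row by row:
  p=0, q=0, r=0: formula gives 0, φ = 0 ✓
  p=0, q=0, r=1: formula gives 0, φ = 0 ✓
  p=0, q=1, r=0: formula gives 1, φ = 1 ✓
  p=0, q=1, r=1: formula gives 1, but φ = 0 ✗
A single disagreement suffices: at (0,1,1) they differ, so the formula does not compute φ.

No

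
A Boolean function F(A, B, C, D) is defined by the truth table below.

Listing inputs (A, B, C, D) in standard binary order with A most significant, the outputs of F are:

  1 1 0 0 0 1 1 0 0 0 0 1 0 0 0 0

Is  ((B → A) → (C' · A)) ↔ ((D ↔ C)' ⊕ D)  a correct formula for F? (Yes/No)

No

Evaluate ((B → A) → (C' · A)) ↔ ((D ↔ C)' ⊕ D) on each row and compare to F:
  A=0, B=0, C=0, D=0: formula gives 1, F = 1 ✓
  A=0, B=0, C=0, D=1: formula gives 1, F = 1 ✓
  A=0, B=0, C=1, D=0: formula gives 0, F = 0 ✓
  A=0, B=0, C=1, D=1: formula gives 0, F = 0 ✓
  …
  A=0, B=1, C=0, D=1: formula gives 0, but F = 1 ✗
Since they disagree at (0,1,0,1), the expression is not a correct formula for F.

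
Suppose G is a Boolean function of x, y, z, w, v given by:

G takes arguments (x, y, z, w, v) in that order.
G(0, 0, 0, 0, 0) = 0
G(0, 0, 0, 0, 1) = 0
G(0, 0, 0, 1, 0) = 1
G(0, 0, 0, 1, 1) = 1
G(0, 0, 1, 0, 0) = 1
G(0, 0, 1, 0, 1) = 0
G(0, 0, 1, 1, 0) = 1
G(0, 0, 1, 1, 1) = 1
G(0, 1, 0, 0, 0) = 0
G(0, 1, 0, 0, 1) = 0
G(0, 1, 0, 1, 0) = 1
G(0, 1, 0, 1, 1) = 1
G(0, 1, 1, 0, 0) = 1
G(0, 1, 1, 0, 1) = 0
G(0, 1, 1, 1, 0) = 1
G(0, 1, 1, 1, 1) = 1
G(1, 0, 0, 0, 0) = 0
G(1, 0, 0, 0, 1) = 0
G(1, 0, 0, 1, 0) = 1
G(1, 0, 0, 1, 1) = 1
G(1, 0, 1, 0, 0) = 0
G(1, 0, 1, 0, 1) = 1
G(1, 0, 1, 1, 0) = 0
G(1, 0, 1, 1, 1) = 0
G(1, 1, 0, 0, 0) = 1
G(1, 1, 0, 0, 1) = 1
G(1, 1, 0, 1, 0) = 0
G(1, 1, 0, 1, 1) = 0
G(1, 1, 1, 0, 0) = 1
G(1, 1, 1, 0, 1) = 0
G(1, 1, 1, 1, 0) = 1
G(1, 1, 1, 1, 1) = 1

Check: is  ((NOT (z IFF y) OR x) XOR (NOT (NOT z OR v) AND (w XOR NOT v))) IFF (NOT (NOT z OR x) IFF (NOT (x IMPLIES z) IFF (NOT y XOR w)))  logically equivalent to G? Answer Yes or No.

Yes

Evaluate ((NOT (z IFF y) OR x) XOR (NOT (NOT z OR v) AND (w XOR NOT v))) IFF (NOT (NOT z OR x) IFF (NOT (x IMPLIES z) IFF (NOT y XOR w))) on each row and compare to G:
  x=0, y=0, z=0, w=0, v=0: formula gives 0, G = 0 ✓
  x=0, y=0, z=0, w=0, v=1: formula gives 0, G = 0 ✓
  x=0, y=0, z=0, w=1, v=0: formula gives 1, G = 1 ✓
  x=0, y=0, z=0, w=1, v=1: formula gives 1, G = 1 ✓
  …and likewise for the remaining 28 rows.
Every row agrees, so the formula is equivalent.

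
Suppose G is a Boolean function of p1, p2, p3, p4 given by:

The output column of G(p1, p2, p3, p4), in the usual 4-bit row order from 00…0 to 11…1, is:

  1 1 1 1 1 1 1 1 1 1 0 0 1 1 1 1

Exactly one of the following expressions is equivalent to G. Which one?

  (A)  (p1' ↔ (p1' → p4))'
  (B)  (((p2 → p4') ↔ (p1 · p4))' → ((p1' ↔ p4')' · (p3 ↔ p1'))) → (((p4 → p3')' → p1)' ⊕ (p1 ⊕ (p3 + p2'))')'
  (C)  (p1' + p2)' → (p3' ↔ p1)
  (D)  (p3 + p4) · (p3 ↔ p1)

C

(A): at (0,0,0,1) it gives 0, but G = 1 — eliminated.
(B): at (0,0,1,1) it gives 0, but G = 1 — eliminated.
(D): at (0,0,0,0) it gives 0, but G = 1 — eliminated.
(C) is the remaining candidate, and it agrees with G on all 16 inputs.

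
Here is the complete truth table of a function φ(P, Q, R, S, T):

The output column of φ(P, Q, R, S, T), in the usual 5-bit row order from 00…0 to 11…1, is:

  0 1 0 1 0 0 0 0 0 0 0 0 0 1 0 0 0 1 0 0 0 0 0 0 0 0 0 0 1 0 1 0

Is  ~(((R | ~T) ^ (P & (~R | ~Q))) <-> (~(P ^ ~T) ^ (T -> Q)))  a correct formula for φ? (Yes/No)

No

Evaluate ~(((R | ~T) ^ (P & (~R | ~Q))) <-> (~(P ^ ~T) ^ (T -> Q))) on each row and compare to φ:
  P=0, Q=0, R=0, S=0, T=0: formula gives 0, φ = 0 ✓
  P=0, Q=0, R=0, S=0, T=1: formula gives 1, φ = 1 ✓
  P=0, Q=0, R=0, S=1, T=0: formula gives 0, φ = 0 ✓
  P=0, Q=0, R=0, S=1, T=1: formula gives 1, φ = 1 ✓
  …
  P=0, Q=1, R=1, S=1, T=1: formula gives 1, but φ = 0 ✗
Since they disagree at (0,1,1,1,1), the expression is not a correct formula for φ.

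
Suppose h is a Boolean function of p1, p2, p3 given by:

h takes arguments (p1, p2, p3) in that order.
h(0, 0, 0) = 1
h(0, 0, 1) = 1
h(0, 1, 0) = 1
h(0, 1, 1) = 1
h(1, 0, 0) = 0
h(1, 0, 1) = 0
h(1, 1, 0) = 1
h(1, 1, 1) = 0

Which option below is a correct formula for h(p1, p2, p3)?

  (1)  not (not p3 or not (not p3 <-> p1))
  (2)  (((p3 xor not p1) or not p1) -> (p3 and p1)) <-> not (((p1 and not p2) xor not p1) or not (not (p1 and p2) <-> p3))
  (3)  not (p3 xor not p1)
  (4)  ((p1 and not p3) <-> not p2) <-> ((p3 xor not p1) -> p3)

(1) disagrees with h on (0,0,0) (formula → 0, table → 1); rule it out.
(3) disagrees with h on (0,0,0) (formula → 0, table → 1); rule it out.
(4) disagrees with h on (0,0,1) (formula → 0, table → 1); rule it out.
That leaves (2). Evaluating it on every row reproduces the table of h exactly.

2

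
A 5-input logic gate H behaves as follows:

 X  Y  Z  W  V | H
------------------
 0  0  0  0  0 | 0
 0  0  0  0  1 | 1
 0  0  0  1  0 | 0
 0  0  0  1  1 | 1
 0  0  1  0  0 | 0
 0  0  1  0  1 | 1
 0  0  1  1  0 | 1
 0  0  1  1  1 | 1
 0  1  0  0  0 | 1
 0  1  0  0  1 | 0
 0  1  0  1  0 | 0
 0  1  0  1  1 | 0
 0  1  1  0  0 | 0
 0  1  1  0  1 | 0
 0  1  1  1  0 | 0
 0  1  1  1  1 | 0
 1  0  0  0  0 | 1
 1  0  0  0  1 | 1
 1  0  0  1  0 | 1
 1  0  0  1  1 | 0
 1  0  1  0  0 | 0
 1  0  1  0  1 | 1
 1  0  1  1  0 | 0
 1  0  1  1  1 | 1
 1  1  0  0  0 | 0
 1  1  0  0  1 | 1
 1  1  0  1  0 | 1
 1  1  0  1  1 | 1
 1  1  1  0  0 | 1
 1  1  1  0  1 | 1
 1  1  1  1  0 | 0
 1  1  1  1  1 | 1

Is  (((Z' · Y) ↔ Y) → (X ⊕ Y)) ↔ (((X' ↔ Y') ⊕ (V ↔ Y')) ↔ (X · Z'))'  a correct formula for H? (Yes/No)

No

Evaluate (((Z' · Y) ↔ Y) → (X ⊕ Y)) ↔ (((X' ↔ Y') ⊕ (V ↔ Y')) ↔ (X · Z'))' on each row and compare to H:
  X=0, Y=0, Z=0, W=0, V=0: formula gives 0, H = 0 ✓
  X=0, Y=0, Z=0, W=0, V=1: formula gives 1, H = 1 ✓
  X=0, Y=0, Z=0, W=1, V=0: formula gives 0, H = 0 ✓
  X=0, Y=0, Z=0, W=1, V=1: formula gives 1, H = 1 ✓
  …
  X=0, Y=0, Z=1, W=1, V=0: formula gives 0, but H = 1 ✗
Since they disagree at (0,0,1,1,0), the expression is not a correct formula for H.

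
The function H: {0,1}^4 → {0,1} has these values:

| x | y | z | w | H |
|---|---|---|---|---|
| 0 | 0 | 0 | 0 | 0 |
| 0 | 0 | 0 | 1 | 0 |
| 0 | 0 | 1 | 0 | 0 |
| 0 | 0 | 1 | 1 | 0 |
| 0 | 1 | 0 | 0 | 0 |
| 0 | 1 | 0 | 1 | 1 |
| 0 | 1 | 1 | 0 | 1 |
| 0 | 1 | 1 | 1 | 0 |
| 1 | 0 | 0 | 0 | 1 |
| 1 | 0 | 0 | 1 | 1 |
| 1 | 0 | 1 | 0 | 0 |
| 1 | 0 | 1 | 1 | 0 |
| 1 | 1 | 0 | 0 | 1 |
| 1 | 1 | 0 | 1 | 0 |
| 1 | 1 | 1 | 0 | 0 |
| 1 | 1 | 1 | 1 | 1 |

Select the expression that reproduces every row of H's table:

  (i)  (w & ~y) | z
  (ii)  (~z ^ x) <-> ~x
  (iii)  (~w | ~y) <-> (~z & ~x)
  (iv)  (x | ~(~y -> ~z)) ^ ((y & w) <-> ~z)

(i) disagrees with H on (0,0,0,1) (formula → 1, table → 0); rule it out.
(ii) disagrees with H on (0,0,0,0) (formula → 1, table → 0); rule it out.
(iii) disagrees with H on (0,0,0,0) (formula → 1, table → 0); rule it out.
Only (iv) survives; checking it on all 16 rows confirms it matches H.

iv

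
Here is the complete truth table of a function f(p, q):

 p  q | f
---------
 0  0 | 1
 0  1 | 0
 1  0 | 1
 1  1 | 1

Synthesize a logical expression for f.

f(p, q) = q → p

This is q → p (false only at 0,1).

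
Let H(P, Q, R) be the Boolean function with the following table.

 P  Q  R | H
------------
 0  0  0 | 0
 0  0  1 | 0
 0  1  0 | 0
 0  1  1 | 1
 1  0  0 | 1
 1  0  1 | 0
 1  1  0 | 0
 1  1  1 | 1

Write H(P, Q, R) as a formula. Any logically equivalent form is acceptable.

H(P, Q, R) = (((~P & Q) & R) | ((P & ~Q) & ~R)) | ((P & Q) & R)

Collect the rows where H=1 — (0,1,1), (1,0,0), (1,1,1) — and write one minterm per row: ¬P·Q·R, P·¬Q·¬R, P·Q·R. Their union (logical OR) reproduces the table exactly.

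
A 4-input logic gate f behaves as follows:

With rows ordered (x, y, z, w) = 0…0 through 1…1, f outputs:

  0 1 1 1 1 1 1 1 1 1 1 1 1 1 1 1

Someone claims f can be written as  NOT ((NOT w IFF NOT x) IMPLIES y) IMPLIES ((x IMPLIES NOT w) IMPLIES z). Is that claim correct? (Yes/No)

Yes

Check the formula against f row by row:
  x=0, y=0, z=0, w=0: formula gives 0, f = 0 ✓
  x=0, y=0, z=0, w=1: formula gives 1, f = 1 ✓
  x=0, y=0, z=1, w=0: formula gives 1, f = 1 ✓
  x=0, y=0, z=1, w=1: formula gives 1, f = 1 ✓
  …and likewise for the remaining 12 rows.
Every row agrees, so the formula is equivalent.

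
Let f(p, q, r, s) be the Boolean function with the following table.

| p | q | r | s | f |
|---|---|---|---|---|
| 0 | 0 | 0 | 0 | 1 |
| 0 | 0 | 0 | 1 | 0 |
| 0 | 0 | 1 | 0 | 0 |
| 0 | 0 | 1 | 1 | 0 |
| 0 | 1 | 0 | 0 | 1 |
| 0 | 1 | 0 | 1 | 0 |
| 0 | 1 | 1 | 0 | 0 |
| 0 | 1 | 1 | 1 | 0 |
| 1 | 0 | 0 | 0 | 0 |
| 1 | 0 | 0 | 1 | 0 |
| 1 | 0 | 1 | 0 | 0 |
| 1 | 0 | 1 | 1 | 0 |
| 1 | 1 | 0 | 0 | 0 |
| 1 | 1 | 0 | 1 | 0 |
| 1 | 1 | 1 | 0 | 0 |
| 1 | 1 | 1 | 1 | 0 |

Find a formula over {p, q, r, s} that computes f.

f(p, q, r, s) = (((~p & ~q) & ~r) & ~s) | (((~p & q) & ~r) & ~s)

f=1 on 2 inputs: (0,0,0,0), (0,1,0,0). Reading each as a conjunction of literals (¬p·¬q·¬r·¬s, ¬p·q·¬r·¬s) and taking the OR gives the canonical DNF.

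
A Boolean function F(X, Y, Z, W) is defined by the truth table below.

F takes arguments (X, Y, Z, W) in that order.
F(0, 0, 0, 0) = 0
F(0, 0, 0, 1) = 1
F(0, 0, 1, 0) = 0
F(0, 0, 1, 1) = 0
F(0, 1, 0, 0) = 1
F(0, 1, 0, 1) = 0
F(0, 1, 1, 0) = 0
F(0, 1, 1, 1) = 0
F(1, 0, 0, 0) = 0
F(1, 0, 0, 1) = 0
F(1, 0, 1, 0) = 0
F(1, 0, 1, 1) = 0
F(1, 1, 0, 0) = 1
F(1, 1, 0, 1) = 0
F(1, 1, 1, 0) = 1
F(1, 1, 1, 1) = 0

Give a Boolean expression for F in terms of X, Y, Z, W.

F(X, Y, Z, W) = (((((X' · Y') · Z') · W) + (((X' · Y) · Z') · W')) + (((X · Y) · Z') · W')) + (((X · Y) · Z) · W')

F=1 on 4 inputs: (0,0,0,1), (0,1,0,0), (1,1,0,0), (1,1,1,0). Reading each as a conjunction of literals (¬X·¬Y·¬Z·W, ¬X·Y·¬Z·¬W, X·Y·¬Z·¬W, X·Y·Z·¬W) and taking the OR gives the canonical DNF.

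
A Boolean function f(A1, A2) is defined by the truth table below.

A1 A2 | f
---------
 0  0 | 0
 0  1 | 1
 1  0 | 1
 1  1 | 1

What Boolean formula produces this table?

f(A1, A2) = A1 | A2

The output is 1 whenever at least one input is 1 — the OR of all inputs.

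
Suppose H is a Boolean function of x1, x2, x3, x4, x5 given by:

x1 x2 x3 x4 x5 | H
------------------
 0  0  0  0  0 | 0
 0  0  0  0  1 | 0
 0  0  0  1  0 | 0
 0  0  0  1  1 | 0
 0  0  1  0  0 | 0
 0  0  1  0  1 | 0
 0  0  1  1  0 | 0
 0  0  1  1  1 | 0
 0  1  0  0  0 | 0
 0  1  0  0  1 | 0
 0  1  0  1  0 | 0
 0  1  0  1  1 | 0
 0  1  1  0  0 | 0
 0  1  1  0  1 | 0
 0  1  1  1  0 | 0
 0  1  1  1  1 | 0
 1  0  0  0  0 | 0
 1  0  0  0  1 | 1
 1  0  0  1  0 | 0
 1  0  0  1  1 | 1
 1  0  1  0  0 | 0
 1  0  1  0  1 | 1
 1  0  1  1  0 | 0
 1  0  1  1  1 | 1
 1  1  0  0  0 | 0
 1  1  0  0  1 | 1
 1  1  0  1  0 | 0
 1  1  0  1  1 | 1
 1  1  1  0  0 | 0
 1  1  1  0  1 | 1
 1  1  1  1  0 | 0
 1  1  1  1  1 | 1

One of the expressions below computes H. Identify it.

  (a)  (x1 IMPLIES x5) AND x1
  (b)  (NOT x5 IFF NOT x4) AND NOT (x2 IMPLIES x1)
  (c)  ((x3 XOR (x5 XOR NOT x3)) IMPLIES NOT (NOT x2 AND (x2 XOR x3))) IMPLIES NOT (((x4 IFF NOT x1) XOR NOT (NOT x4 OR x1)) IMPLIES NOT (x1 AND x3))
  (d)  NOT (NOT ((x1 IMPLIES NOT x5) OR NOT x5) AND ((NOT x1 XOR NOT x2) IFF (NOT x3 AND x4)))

a

(b) fails at (0,1,0,0,0): the formula yields 1, H is 0.
(c) fails at (0,0,1,0,0): the formula yields 1, H is 0.
(d) fails at (0,0,0,0,0): the formula yields 1, H is 0.
(a) is the remaining candidate, and it agrees with H on all 32 inputs.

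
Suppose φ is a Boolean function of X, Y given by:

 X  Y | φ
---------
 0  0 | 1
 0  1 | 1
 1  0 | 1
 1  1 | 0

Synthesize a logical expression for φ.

The output is 0 only when every input is 1 — NAND of all inputs.

φ(X, Y) = NOT (X AND Y)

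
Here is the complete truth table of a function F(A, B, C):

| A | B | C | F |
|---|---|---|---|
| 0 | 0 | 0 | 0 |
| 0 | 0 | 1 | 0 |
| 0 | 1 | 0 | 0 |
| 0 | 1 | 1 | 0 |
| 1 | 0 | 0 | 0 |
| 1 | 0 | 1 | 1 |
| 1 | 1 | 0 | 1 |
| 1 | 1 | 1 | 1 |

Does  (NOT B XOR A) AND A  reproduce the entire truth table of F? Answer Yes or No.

No

Test each input against both F and the formula:
  A=0, B=0, C=0: formula gives 0, F = 0 ✓
  A=0, B=0, C=1: formula gives 0, F = 0 ✓
  A=0, B=1, C=0: formula gives 0, F = 0 ✓
  A=0, B=1, C=1: formula gives 0, F = 0 ✓
  A=1, B=0, C=0: formula gives 0, F = 0 ✓
  A=1, B=0, C=1: formula gives 0, but F = 1 ✗
Row (1,0,1) is a counterexample, so the formula is not equivalent to F.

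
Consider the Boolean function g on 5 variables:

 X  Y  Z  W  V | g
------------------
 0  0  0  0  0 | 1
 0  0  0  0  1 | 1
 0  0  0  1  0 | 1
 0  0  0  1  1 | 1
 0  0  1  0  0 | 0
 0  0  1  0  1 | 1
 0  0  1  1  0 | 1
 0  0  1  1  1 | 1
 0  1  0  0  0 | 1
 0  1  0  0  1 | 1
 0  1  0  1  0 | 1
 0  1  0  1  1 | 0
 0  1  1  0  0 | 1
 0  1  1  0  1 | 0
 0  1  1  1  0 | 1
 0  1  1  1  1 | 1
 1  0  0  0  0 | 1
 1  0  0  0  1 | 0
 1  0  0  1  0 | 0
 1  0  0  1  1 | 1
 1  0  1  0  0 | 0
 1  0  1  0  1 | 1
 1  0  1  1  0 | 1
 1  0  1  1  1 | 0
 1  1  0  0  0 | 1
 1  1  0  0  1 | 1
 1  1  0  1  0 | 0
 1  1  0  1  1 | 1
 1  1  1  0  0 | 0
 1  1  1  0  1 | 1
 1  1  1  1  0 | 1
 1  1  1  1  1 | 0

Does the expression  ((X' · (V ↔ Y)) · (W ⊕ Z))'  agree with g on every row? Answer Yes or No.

No

Test each input against both g and the formula:
  X=0, Y=0, Z=0, W=0, V=0: formula gives 1, g = 1 ✓
  X=0, Y=0, Z=0, W=0, V=1: formula gives 1, g = 1 ✓
  X=0, Y=0, Z=0, W=1, V=0: formula gives 0, but g = 1 ✗
A single disagreement suffices: at (0,0,0,1,0) they differ, so the formula does not compute g.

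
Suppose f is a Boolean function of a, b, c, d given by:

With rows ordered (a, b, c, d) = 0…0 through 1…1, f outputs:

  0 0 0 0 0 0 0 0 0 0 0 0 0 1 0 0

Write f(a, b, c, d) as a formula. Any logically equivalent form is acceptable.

f is 1 on exactly one input, (1,1,0,1), whose minterm is a·b·¬c·d. So f is just that conjunction.

f(a, b, c, d) = ((a ∧ b) ∧ ¬c) ∧ d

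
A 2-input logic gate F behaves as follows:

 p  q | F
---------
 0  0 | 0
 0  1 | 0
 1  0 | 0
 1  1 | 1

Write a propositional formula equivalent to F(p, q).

The output is 1 only when every input is 1 — the AND of all inputs.

F(p, q) = p · q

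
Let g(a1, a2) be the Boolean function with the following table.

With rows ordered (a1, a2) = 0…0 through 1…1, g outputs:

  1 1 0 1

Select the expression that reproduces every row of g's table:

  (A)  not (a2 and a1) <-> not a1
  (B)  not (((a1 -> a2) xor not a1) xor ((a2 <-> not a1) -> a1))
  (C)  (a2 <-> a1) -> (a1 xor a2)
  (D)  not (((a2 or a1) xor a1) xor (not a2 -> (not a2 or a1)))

A

(B) disagrees with g on (0,0) (formula → 0, table → 1); rule it out.
(C) disagrees with g on (0,0) (formula → 0, table → 1); rule it out.
(D) disagrees with g on (0,0) (formula → 0, table → 1); rule it out.
Only (A) survives; checking it on all 4 rows confirms it matches g.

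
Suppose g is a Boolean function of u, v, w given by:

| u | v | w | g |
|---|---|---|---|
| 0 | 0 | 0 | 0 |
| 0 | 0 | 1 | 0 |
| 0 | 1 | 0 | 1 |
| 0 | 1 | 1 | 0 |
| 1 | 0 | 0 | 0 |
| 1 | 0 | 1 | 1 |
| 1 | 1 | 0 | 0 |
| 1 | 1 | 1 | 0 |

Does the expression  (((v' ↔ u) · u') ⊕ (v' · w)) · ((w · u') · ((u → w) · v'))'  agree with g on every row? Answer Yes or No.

No

Test each input against both g and the formula:
  u=0, v=0, w=0: formula gives 0, g = 0 ✓
  u=0, v=0, w=1: formula gives 0, g = 0 ✓
  u=0, v=1, w=0: formula gives 1, g = 1 ✓
  u=0, v=1, w=1: formula gives 1, but g = 0 ✗
A single disagreement suffices: at (0,1,1) they differ, so the formula does not compute g.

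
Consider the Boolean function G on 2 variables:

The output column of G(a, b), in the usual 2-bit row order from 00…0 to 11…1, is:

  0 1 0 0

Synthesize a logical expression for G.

G(a, b) = a' · b

Only row (0,1) gives 1. That row's minterm ¬a·b is G directly.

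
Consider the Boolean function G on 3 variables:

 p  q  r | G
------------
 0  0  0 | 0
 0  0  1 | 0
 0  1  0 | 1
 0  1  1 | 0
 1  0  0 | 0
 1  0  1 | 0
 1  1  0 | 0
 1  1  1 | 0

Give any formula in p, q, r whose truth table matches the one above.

G(p, q, r) = (¬p ∧ q) ∧ ¬r

G is 1 on exactly one input, (0,1,0), whose minterm is ¬p·q·¬r. So G is just that conjunction.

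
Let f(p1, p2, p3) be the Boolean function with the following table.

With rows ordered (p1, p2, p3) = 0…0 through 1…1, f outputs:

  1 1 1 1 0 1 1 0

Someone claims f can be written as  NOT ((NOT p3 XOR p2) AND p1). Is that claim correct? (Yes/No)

Yes

Evaluate NOT ((NOT p3 XOR p2) AND p1) on each row and compare to f:
  p1=0, p2=0, p3=0: formula gives 1, f = 1 ✓
  p1=0, p2=0, p3=1: formula gives 1, f = 1 ✓
  p1=0, p2=1, p3=0: formula gives 1, f = 1 ✓
  p1=0, p2=1, p3=1: formula gives 1, f = 1 ✓
  p1=1, p2=0, p3=0: formula gives 0, f = 0 ✓
  …and likewise for the remaining 3 rows.
Every row agrees, so the formula is equivalent.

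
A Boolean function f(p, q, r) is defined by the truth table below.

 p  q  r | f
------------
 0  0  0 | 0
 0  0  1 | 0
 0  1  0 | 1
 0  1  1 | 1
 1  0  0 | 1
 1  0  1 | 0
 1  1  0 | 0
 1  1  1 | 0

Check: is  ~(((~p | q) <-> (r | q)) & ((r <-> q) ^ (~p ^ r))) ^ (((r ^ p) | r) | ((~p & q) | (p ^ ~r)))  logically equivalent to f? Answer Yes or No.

Test each input against both f and the formula:
  p=0, q=0, r=0: formula gives 0, f = 0 ✓
  p=0, q=0, r=1: formula gives 0, f = 0 ✓
  p=0, q=1, r=0: formula gives 1, f = 1 ✓
  p=0, q=1, r=1: formula gives 1, f = 1 ✓
  p=1, q=0, r=0: formula gives 1, f = 1 ✓
  … (the remaining 3 rows also agree.)
Every row agrees, so the formula is equivalent.

Yes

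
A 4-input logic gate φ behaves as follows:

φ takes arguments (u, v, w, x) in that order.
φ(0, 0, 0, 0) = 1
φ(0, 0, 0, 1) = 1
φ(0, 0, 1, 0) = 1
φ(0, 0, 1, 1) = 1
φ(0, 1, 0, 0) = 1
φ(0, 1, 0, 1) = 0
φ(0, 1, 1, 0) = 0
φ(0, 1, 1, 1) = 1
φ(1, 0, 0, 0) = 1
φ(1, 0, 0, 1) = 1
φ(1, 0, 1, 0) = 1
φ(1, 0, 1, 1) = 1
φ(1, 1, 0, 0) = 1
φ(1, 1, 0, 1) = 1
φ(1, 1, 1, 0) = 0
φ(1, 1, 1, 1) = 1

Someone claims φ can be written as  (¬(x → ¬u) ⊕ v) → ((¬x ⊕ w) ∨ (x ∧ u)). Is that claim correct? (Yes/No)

Test each input against both φ and the formula:
  u=0, v=0, w=0, x=0: formula gives 1, φ = 1 ✓
  u=0, v=0, w=0, x=1: formula gives 1, φ = 1 ✓
  u=0, v=0, w=1, x=0: formula gives 1, φ = 1 ✓
  u=0, v=0, w=1, x=1: formula gives 1, φ = 1 ✓
  …and likewise for the remaining 12 rows.
All 16 rows match — the expression computes φ exactly.

Yes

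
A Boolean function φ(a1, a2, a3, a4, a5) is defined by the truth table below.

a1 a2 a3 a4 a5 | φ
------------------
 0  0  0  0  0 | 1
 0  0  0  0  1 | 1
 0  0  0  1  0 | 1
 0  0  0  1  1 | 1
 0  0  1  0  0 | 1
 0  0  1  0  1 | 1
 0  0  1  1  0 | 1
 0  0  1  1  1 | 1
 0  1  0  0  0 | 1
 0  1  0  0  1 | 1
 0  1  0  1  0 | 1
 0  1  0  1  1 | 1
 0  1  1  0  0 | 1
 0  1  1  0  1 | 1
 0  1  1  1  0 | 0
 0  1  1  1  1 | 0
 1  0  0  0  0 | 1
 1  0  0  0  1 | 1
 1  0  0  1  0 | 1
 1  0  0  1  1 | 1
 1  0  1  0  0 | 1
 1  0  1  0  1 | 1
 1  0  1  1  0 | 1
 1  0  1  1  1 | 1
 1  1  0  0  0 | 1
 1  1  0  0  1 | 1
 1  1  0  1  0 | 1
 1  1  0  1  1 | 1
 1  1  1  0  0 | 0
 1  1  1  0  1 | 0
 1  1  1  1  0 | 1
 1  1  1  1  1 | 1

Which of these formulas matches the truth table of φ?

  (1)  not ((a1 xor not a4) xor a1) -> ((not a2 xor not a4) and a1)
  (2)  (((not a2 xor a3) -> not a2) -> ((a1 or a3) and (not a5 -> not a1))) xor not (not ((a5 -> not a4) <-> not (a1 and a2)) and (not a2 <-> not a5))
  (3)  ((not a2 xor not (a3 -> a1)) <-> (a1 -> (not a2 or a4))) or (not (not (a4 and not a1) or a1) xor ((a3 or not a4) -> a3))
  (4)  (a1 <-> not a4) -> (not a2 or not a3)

4

(1) disagrees with φ on (0,0,0,1,0) (formula → 0, table → 1); rule it out.
(2) disagrees with φ on (0,0,1,0,0) (formula → 0, table → 1); rule it out.
(3) disagrees with φ on (0,0,1,1,0) (formula → 0, table → 1); rule it out.
Only (4) survives; checking it on all 32 rows confirms it matches φ.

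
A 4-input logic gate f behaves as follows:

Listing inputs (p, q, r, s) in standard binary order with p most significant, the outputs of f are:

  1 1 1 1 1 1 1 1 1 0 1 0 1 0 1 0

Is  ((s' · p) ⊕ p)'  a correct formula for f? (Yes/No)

Test each input against both f and the formula:
  p=0, q=0, r=0, s=0: formula gives 1, f = 1 ✓
  p=0, q=0, r=0, s=1: formula gives 1, f = 1 ✓
  p=0, q=0, r=1, s=0: formula gives 1, f = 1 ✓
  p=0, q=0, r=1, s=1: formula gives 1, f = 1 ✓
  … (the remaining 12 rows also agree.)
Every row agrees, so the formula is equivalent.

Yes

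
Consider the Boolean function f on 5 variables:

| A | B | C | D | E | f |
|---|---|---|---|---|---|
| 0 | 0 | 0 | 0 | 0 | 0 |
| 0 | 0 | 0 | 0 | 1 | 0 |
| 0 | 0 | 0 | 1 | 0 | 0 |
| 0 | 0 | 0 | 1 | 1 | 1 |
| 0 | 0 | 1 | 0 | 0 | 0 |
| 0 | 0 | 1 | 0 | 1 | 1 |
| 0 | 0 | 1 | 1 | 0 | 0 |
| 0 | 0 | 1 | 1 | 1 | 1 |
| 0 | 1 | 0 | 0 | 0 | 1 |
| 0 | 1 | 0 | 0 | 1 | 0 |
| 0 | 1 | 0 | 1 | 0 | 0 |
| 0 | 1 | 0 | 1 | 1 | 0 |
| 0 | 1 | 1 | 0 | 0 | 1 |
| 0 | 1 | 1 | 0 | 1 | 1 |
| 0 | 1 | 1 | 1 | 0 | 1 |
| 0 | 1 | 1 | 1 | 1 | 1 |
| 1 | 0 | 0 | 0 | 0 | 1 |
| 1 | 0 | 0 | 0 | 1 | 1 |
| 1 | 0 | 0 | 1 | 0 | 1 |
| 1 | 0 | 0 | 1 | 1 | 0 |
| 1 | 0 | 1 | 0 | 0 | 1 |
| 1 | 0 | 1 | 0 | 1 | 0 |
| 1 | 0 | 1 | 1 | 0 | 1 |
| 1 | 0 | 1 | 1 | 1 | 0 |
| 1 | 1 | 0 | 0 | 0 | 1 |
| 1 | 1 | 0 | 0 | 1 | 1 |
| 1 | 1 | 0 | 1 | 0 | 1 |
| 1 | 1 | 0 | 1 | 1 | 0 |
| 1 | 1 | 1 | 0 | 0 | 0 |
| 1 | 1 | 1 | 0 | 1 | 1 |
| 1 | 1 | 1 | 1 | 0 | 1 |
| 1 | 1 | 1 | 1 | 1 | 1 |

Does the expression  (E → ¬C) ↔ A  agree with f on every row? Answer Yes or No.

Test each input against both f and the formula:
  A=0, B=0, C=0, D=0, E=0: formula gives 0, f = 0 ✓
  A=0, B=0, C=0, D=0, E=1: formula gives 0, f = 0 ✓
  A=0, B=0, C=0, D=1, E=0: formula gives 0, f = 0 ✓
  A=0, B=0, C=0, D=1, E=1: formula gives 0, but f = 1 ✗
Row (0,0,0,1,1) is a counterexample, so the formula is not equivalent to f.

No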